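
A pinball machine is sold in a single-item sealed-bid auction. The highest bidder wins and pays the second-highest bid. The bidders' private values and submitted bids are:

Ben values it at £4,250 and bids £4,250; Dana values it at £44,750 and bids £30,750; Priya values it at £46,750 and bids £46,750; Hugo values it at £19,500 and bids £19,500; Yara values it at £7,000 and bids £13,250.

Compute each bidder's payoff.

Payoffs: Ben £0, Dana £0, Priya £16,000, Hugo £0, Yara £0.

Ordered from highest: Priya £46,750; Dana £30,750; Hugo £19,500; Yara £13,250; Ben £4,250.
Priya has the top bid and wins; the price is the second-highest bid, £30,750.
Priya's payoff = £46,750 − £30,750 = £16,000. All other bidders lose, so their payoff is 0.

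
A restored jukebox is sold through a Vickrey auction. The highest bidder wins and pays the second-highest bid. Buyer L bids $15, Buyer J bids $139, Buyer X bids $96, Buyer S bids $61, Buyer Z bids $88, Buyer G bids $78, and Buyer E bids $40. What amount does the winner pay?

Ranking the bids: Buyer J $139 > Buyer X $96 > Buyer Z $88 > Buyer G $78 > Buyer S $61 > Buyer E $40 > Buyer L $15.
Buyer J has the highest bid, so Buyer J wins.
The second-highest bid is $96, so that is what Buyer J pays.

Price paid: $96.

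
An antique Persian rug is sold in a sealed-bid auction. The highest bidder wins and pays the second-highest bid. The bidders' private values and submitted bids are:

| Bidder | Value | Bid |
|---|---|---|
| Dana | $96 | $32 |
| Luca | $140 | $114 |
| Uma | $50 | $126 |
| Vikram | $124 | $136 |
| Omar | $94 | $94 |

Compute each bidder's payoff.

Payoffs: Dana $0, Luca $0, Uma $0, Vikram -$2, Omar $0.

Bids in descending order: Vikram $136; Uma $126; Luca $114; Omar $94; Dana $32.
Vikram has the top bid and wins; the price is the second-highest bid, $126.
Vikram's payoff = $124 − $126 = -$2. All other bidders lose, so their payoff is 0.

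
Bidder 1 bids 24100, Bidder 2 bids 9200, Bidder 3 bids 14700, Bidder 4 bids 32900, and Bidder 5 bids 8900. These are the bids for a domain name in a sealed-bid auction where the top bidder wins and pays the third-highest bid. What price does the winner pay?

Bids in descending order: Bidder 4 32900, then Bidder 1 24100, then Bidder 3 14700, then Bidder 2 9200, then Bidder 5 8900.
Bidder 4 is the highest bidder, so Bidder 4 wins.
Under the third-price rule, the price is the third-highest bid: 14700.

Price paid: 14700.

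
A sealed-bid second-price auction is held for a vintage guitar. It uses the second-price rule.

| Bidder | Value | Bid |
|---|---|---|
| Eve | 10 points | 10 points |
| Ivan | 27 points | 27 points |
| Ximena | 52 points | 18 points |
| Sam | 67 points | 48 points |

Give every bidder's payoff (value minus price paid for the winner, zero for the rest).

Bids in descending order: Sam 48 points > Ivan 27 points > Ximena 18 points > Eve 10 points.
Sam has the top bid and wins; the price is the second-highest bid, 27 points.
Sam's payoff = 67 points − 27 points = 40 points. All other bidders lose, so their payoff is 0.

Payoffs: Eve 0 points, Ivan 0 points, Ximena 0 points, Sam 40 points.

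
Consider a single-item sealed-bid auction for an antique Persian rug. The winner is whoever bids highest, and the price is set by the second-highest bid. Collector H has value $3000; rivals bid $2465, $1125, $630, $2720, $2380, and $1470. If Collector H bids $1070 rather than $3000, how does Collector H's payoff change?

-$280

The highest competing bid is $2720.
Bidding truthfully at $3000: Collector H has the top bid, wins, and pays the second-highest bid $2720. Payoff = $3000 − $2720 = $280.
Bidding $1070: the top bid is $2720 (a rival), so Collector H loses. Payoff = $0.
Change = $0 − $280 = -$280.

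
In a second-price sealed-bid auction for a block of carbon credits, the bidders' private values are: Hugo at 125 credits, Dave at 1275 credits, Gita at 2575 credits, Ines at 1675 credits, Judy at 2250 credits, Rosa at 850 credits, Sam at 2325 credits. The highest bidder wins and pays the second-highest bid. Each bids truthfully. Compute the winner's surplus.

Ordered from highest: Gita 2575 credits > Sam 2325 credits > Judy 2250 credits > Ines 1675 credits > Dave 1275 credits > Rosa 850 credits > Hugo 125 credits.
Gita wins with the top bid and pays the second-highest, 2325 credits.
Surplus = 2575 credits − 2325 credits = 250 credits.

250 credits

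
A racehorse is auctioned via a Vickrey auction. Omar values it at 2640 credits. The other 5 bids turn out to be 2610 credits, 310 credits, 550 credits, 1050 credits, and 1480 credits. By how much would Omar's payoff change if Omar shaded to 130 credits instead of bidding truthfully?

Change in payoff: -30 credits.

The highest competing bid is 2610 credits.
Bidding truthfully at 2640 credits: Omar has the top bid, wins, and pays the second-highest bid 2610 credits. Payoff = 2640 credits − 2610 credits = 30 credits.
Bidding 130 credits: the top bid is 2610 credits (a rival), so Omar loses. Payoff = 0 credits.
Change = 0 credits − 30 credits = -30 credits.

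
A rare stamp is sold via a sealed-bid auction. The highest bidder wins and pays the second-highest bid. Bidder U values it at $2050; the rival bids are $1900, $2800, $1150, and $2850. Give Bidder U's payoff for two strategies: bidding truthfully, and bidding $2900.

Truthful: $0; alternative: -$800.

The highest competing bid is $2850.
Bidding truthfully at $2050: the top bid is $2850 (a rival), so Bidder U loses. Payoff = $0.
Bidding $2900: Bidder U has the top bid, wins, and pays the second-highest bid $2850. Payoff = $2050 − $2850 = -$800.
Deviating from a truthful bid can only lose payoff in a second-price auction — never gain.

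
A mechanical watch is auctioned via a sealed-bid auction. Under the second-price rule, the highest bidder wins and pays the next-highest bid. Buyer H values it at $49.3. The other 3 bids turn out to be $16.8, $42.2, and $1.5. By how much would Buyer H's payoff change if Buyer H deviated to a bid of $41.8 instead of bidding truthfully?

Change in payoff: -$7.1.

The highest competing bid is $42.2.
Bidding truthfully at $49.3: Buyer H has the top bid, wins, and pays the second-highest bid $42.2. Payoff = $49.3 − $42.2 = $7.1.
Bidding $41.8: the top bid is $42.2 (a rival), so Buyer H loses. Payoff = $0.0.
Change = $0.0 − $7.1 = -$7.1.
This is the dominant-strategy logic: truthful bidding weakly beats any alternative.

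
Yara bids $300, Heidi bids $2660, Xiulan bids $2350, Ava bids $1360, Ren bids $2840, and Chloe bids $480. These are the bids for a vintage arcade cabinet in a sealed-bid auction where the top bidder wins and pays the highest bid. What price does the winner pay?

$2840

Ordered from highest: Ren $2840, then Heidi $2660, then Xiulan $2350, then Ava $1360, then Chloe $480, then Yara $300.
Ren is the highest bidder, so Ren wins.
Under the first-price rule, the price is the highest bid: $2840.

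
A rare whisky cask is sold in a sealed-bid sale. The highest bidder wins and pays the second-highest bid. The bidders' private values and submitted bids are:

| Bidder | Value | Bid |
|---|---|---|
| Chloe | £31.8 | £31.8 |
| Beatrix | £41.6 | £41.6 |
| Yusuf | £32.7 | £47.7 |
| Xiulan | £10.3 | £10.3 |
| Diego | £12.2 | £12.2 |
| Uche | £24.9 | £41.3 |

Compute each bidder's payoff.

Sorted high to low: Yusuf £47.7 > Beatrix £41.6 > Uche £41.3 > Chloe £31.8 > Diego £12.2 > Xiulan £10.3.
Yusuf has the top bid and wins; the price is the second-highest bid, £41.6.
Yusuf's payoff = £32.7 − £41.6 = -£8.9. All other bidders lose, so their payoff is 0.

Payoffs: Chloe £0.0, Beatrix £0.0, Yusuf -£8.9, Xiulan £0.0, Diego £0.0, Uche £0.0.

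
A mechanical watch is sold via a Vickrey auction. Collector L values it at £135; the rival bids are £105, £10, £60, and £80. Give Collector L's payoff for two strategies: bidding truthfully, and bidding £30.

(a) £30  (b) £0

The highest competing bid is £105.
Bidding truthfully at £135: Collector L has the top bid, wins, and pays the second-highest bid £105. Payoff = £135 − £105 = £30.
Bidding £30: the top bid is £105 (a rival), so Collector L loses. Payoff = £0.
Deviating from a truthful bid can only lose payoff in a second-price auction — never gain.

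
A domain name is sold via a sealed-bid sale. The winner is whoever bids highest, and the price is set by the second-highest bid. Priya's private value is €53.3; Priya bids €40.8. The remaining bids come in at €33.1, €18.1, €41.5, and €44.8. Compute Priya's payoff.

Payoff = €0.0.

Highest competing bid: €44.8.
Priya's bid €40.8 is not the highest, so Priya loses, pays nothing, and earns zero payoff.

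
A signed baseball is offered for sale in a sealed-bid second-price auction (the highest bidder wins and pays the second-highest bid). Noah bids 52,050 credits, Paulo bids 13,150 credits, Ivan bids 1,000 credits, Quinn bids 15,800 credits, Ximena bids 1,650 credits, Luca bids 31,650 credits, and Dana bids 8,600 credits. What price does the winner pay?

Price paid: 31,650 credits.

Bids in descending order: Noah 52,050 credits, then Luca 31,650 credits, then Quinn 15,800 credits, then Paulo 13,150 credits, then Dana 8,600 credits, then Ximena 1,650 credits, then Ivan 1,000 credits.
Noah is the highest bidder, so Noah wins.
Under the second-price rule, the price is the second-highest bid: 31,650 credits.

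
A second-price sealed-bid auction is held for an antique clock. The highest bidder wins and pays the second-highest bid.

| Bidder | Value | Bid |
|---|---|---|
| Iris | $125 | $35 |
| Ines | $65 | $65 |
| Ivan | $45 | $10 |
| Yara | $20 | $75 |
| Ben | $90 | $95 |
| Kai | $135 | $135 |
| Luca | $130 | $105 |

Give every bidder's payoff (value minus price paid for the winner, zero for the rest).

Iris $0, Ines $0, Ivan $0, Yara $0, Ben $0, Kai $30, Luca $0.

Bids in descending order: Kai $135; Luca $105; Ben $95; Yara $75; Ines $65; Iris $35; Ivan $10.
Kai has the top bid and wins; the price is the second-highest bid, $105.
Kai's payoff = $135 − $105 = $30. All other bidders lose, so their payoff is 0.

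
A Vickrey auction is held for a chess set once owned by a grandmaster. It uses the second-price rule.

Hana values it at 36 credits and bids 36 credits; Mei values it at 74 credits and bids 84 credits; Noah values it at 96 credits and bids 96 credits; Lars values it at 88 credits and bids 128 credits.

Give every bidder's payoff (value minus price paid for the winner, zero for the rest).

Ordered from highest: Lars 128 credits, then Noah 96 credits, then Mei 84 credits, then Hana 36 credits.
Lars has the top bid and wins; the price is the second-highest bid, 96 credits.
Lars's payoff = 88 credits − 96 credits = -8 credits. All other bidders lose, so their payoff is 0.

Payoffs: Hana 0 credits, Mei 0 credits, Noah 0 credits, Lars -8 credits.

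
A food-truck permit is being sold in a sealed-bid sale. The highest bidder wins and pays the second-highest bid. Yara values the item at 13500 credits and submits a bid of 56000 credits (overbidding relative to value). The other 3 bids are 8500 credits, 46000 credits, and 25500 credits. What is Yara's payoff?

Yara's payoff: -32500 credits.

Highest competing bid: 46000 credits.
Yara's bid 56000 credits is the highest overall, so Yara wins and pays the second-highest bid, 46000 credits.
Payoff = value − price = 13500 credits − 46000 credits = -32500 credits.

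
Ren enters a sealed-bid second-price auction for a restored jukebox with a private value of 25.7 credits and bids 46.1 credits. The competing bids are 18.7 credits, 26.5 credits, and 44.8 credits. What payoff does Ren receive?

Highest competing bid: 44.8 credits.
Ren's bid 46.1 credits is the highest overall, so Ren wins and pays the second-highest bid, 44.8 credits.
Payoff = value − price = 25.7 credits − 44.8 credits = -19.1 credits.

Ren's payoff: -19.1 credits.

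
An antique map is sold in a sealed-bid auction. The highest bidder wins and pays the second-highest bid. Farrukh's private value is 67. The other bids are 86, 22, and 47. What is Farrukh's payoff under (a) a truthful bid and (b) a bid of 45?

(a) 0  (b) 0

The highest competing bid is 86.
Bidding truthfully at 67: the top bid is 86 (a rival), so Farrukh loses. Payoff = 0.
Bidding 45: the top bid is 86 (a rival), so Farrukh loses. Payoff = 0.
The bid only affects whether you win, not the price — here both bids land on the same side of the top rival bid, so the deviation is payoff-neutral.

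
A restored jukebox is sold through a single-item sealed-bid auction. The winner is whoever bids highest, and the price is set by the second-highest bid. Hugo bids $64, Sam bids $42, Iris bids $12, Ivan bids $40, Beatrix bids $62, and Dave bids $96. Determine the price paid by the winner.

Ordered from highest: Dave $96; Hugo $64; Beatrix $62; Sam $42; Ivan $40; Iris $12.
Dave has the highest bid, so Dave wins.
The second-highest bid is $64, so that is what Dave pays.

$64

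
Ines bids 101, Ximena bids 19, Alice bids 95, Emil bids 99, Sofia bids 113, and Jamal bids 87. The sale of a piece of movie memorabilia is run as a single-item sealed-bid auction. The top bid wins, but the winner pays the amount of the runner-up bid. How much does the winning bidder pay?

Ordered from highest: Sofia 113, then Ines 101, then Emil 99, then Alice 95, then Jamal 87, then Ximena 19.
Sofia has the highest bid, so Sofia wins.
The second-highest bid is 101, so that is what Sofia pays.

The winner pays 101.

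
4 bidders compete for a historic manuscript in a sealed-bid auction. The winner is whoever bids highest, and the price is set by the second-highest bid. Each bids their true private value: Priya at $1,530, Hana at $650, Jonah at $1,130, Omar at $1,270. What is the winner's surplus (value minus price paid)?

Ordered from highest: Priya $1,530, then Omar $1,270, then Jonah $1,130, then Hana $650.
Priya wins with the top bid and pays the second-highest, $1,270.
Surplus = $1,530 − $1,270 = $260.

$260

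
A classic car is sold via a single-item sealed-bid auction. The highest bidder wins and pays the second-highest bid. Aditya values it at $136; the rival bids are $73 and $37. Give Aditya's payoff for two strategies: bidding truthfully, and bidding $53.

The highest competing bid is $73.
Bidding truthfully at $136: Aditya has the top bid, wins, and pays the second-highest bid $73. Payoff = $136 − $73 = $63.
Bidding $53: the top bid is $73 (a rival), so Aditya loses. Payoff = $0.
Deviating from a truthful bid can only lose payoff in a second-price auction — never gain.

(a) $63  (b) $0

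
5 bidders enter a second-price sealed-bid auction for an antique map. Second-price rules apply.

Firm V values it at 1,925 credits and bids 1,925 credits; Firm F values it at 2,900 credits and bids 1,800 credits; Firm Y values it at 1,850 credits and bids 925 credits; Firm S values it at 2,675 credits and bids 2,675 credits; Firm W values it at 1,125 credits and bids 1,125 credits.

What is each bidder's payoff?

Sorted high to low: Firm S 2,675 credits; Firm V 1,925 credits; Firm F 1,800 credits; Firm W 1,125 credits; Firm Y 925 credits.
Firm S has the top bid and wins; the price is the second-highest bid, 1,925 credits.
Firm S's payoff = 2,675 credits − 1,925 credits = 750 credits. All other bidders lose, so their payoff is 0.

Firm V 0 credits, Firm F 0 credits, Firm Y 0 credits, Firm S 750 credits, Firm W 0 credits.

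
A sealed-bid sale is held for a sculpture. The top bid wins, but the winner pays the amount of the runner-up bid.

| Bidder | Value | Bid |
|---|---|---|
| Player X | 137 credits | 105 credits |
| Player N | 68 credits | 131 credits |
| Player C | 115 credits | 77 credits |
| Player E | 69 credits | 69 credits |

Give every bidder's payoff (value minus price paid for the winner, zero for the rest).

Player X 0 credits, Player N -37 credits, Player C 0 credits, Player E 0 credits.

Sorted high to low: Player N 131 credits > Player X 105 credits > Player C 77 credits > Player E 69 credits.
Player N has the top bid and wins; the price is the second-highest bid, 105 credits.
Player N's payoff = 68 credits − 105 credits = -37 credits. All other bidders lose, so their payoff is 0.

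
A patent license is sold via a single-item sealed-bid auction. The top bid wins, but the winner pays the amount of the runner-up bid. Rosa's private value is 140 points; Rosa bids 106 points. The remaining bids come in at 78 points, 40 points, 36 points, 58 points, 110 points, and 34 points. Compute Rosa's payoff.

Highest competing bid: 110 points.
Rosa's bid 106 points is not the highest, so Rosa loses, pays nothing, and earns zero payoff.

Payoff = 0 points.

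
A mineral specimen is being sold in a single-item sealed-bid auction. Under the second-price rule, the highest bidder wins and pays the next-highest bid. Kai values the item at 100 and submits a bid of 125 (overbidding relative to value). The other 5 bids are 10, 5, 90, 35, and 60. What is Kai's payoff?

Highest competing bid: 90.
Kai's bid 125 is the highest overall, so Kai wins and pays the second-highest bid, 90.
Payoff = value − price = 100 − 90 = 10.

Payoff = 10.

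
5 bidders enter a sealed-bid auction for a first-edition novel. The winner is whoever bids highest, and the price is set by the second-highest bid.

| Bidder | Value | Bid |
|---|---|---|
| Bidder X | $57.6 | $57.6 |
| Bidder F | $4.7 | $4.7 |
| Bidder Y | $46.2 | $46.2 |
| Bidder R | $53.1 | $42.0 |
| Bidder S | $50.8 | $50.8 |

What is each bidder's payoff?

Payoffs: Bidder X $6.8, Bidder F $0.0, Bidder Y $0.0, Bidder R $0.0, Bidder S $0.0.

Bids in descending order: Bidder X $57.6; Bidder S $50.8; Bidder Y $46.2; Bidder R $42.0; Bidder F $4.7.
Bidder X has the top bid and wins; the price is the second-highest bid, $50.8.
Bidder X's payoff = $57.6 − $50.8 = $6.8. All other bidders lose, so their payoff is 0.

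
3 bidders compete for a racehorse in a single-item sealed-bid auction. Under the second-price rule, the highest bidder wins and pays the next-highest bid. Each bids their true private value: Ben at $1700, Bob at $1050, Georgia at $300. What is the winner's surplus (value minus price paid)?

Ordered from highest: Ben $1700; Bob $1050; Georgia $300.
Ben wins with the top bid and pays the second-highest, $1050.
Surplus = $1700 − $1050 = $650.

$650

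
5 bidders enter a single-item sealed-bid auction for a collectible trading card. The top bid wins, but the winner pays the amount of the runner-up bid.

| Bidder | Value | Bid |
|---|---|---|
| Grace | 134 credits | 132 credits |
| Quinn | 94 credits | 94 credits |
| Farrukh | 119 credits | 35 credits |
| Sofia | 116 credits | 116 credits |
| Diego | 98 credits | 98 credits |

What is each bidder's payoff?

Payoffs: Grace 18 credits, Quinn 0 credits, Farrukh 0 credits, Sofia 0 credits, Diego 0 credits.

Sorted high to low: Grace 132 credits, then Sofia 116 credits, then Diego 98 credits, then Quinn 94 credits, then Farrukh 35 credits.
Grace has the top bid and wins; the price is the second-highest bid, 116 credits.
Grace's payoff = 134 credits − 116 credits = 18 credits. All other bidders lose, so their payoff is 0.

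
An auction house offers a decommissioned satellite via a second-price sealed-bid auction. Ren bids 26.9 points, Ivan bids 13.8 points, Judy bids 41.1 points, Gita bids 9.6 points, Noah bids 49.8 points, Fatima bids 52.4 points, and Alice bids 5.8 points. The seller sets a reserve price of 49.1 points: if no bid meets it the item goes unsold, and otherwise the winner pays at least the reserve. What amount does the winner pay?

Price paid: 49.8 points.

Ranking the bids: Fatima 52.4 points, then Noah 49.8 points, then Judy 41.1 points, then Ren 26.9 points, then Ivan 13.8 points, then Gita 9.6 points, then Alice 5.8 points.
Fatima has the highest bid, so Fatima wins.
The second-highest bid is 49.8 points, which exceeds the reserve, so that sets the price.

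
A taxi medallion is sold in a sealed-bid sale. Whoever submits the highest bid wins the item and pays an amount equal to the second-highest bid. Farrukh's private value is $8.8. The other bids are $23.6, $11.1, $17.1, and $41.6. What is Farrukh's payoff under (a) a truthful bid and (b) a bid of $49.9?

Truthful: $0.0; alternative: -$32.8.

The highest competing bid is $41.6.
Bidding truthfully at $8.8: the top bid is $41.6 (a rival), so Farrukh loses. Payoff = $0.0.
Bidding $49.9: Farrukh has the top bid, wins, and pays the second-highest bid $41.6. Payoff = $8.8 − $41.6 = -$32.8.
Deviating from a truthful bid can only lose payoff in a second-price auction — never gain.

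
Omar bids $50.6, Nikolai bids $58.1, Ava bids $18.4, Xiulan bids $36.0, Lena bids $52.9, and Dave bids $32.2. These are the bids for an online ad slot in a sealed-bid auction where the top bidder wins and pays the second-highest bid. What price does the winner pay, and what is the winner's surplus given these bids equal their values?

Price $52.9; surplus $5.2.

Ordered from highest: Nikolai $58.1 > Lena $52.9 > Omar $50.6 > Xiulan $36.0 > Dave $32.2 > Ava $18.4.
Nikolai is the highest bidder, so Nikolai wins.
Under the second-price rule, the price is the second-highest bid: $52.9.
Surplus = $58.1 − $52.9 = $5.2.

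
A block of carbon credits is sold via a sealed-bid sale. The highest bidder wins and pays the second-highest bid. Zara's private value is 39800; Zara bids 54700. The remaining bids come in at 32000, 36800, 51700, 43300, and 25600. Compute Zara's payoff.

-11900

Highest competing bid: 51700.
Zara's bid 54700 is the highest overall, so Zara wins and pays the second-highest bid, 51700.
Payoff = value − price = 39800 − 51700 = -11900.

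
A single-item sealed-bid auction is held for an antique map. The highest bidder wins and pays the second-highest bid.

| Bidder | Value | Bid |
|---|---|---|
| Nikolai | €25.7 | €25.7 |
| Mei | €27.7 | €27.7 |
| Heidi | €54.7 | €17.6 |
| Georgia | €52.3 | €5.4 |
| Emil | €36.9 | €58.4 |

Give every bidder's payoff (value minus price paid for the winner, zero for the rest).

Bids in descending order: Emil €58.4, then Mei €27.7, then Nikolai €25.7, then Heidi €17.6, then Georgia €5.4.
Emil has the top bid and wins; the price is the second-highest bid, €27.7.
Emil's payoff = €36.9 − €27.7 = €9.2. All other bidders lose, so their payoff is 0.

Payoffs: Nikolai €0.0, Mei €0.0, Heidi €0.0, Georgia €0.0, Emil €9.2.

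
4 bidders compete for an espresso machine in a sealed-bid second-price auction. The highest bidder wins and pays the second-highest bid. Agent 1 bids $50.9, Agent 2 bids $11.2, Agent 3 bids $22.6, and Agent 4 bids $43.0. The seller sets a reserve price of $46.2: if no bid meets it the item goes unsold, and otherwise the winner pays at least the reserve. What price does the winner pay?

$46.2

Ordered from highest: Agent 1 $50.9 > Agent 4 $43.0 > Agent 3 $22.6 > Agent 2 $11.2.
Agent 1 has the highest bid, so Agent 1 wins.
The second-highest bid is $43.0, but the reserve $46.2 is higher, so the price is the reserve.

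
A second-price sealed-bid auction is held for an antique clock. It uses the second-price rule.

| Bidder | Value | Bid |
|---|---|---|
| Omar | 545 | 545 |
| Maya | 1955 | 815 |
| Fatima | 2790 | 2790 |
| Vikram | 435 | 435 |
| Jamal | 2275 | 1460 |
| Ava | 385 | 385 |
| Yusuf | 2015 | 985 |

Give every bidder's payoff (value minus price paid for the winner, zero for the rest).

Ordered from highest: Fatima 2790, then Jamal 1460, then Yusuf 985, then Maya 815, then Omar 545, then Vikram 435, then Ava 385.
Fatima has the top bid and wins; the price is the second-highest bid, 1460.
Fatima's payoff = 2790 − 1460 = 1330. All other bidders lose, so their payoff is 0.

Omar 0, Maya 0, Fatima 1330, Vikram 0, Jamal 0, Ava 0, Yusuf 0.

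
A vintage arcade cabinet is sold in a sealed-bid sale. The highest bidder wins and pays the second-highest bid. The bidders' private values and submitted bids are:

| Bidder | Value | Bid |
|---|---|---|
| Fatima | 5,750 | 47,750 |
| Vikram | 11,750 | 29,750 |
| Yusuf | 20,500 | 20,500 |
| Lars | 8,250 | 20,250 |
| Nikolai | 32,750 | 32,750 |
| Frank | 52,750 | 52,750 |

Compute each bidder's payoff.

Fatima 0, Vikram 0, Yusuf 0, Lars 0, Nikolai 0, Frank 5,000.

Ordered from highest: Frank 52,750, then Fatima 47,750, then Nikolai 32,750, then Vikram 29,750, then Yusuf 20,500, then Lars 20,250.
Frank has the top bid and wins; the price is the second-highest bid, 47,750.
Frank's payoff = 52,750 − 47,750 = 5,000. All other bidders lose, so their payoff is 0.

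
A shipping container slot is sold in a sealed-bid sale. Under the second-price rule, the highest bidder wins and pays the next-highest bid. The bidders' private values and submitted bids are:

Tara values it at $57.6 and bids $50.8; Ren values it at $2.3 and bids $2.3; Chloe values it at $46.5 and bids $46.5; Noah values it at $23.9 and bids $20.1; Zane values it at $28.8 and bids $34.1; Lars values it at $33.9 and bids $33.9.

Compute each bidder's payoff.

Tara $11.1, Ren $0.0, Chloe $0.0, Noah $0.0, Zane $0.0, Lars $0.0.

Ranking the bids: Tara $50.8 > Chloe $46.5 > Zane $34.1 > Lars $33.9 > Noah $20.1 > Ren $2.3.
Tara has the top bid and wins; the price is the second-highest bid, $46.5.
Tara's payoff = $57.6 − $46.5 = $11.1. All other bidders lose, so their payoff is 0.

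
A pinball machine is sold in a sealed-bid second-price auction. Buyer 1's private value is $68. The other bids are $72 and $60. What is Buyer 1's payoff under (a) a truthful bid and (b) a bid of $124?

The highest competing bid is $72.
Bidding truthfully at $68: the top bid is $72 (a rival), so Buyer 1 loses. Payoff = $0.
Bidding $124: Buyer 1 has the top bid, wins, and pays the second-highest bid $72. Payoff = $68 − $72 = -$4.
Deviating from a truthful bid can only lose payoff in a second-price auction — never gain.

Truthful: $0; alternative: -$4.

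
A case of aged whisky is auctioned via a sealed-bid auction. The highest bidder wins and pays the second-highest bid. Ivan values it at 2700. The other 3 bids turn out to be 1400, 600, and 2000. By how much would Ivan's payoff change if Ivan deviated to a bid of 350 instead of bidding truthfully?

Change in payoff: -700.

The highest competing bid is 2000.
Bidding truthfully at 2700: Ivan has the top bid, wins, and pays the second-highest bid 2000. Payoff = 2700 − 2000 = 700.
Bidding 350: the top bid is 2000 (a rival), so Ivan loses. Payoff = 0.
Change = 0 − 700 = -700.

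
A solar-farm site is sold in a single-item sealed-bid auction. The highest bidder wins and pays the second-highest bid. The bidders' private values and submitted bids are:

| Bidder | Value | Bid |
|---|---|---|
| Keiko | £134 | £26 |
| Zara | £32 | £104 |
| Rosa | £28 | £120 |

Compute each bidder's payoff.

Ranking the bids: Rosa £120; Zara £104; Keiko £26.
Rosa has the top bid and wins; the price is the second-highest bid, £104.
Rosa's payoff = £28 − £104 = -£76. All other bidders lose, so their payoff is 0.

Payoffs: Keiko £0, Zara £0, Rosa -£76.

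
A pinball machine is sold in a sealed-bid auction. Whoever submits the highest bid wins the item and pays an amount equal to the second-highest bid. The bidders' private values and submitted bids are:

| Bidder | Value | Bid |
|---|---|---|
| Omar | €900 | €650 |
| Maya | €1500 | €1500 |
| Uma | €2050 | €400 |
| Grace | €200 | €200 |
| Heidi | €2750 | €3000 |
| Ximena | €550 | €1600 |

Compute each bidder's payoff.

Sorted high to low: Heidi €3000 > Ximena €1600 > Maya €1500 > Omar €650 > Uma €400 > Grace €200.
Heidi has the top bid and wins; the price is the second-highest bid, €1600.
Heidi's payoff = €2750 − €1600 = €1150. All other bidders lose, so their payoff is 0.

Payoffs: Omar €0, Maya €0, Uma €0, Grace €0, Heidi €1150, Ximena €0.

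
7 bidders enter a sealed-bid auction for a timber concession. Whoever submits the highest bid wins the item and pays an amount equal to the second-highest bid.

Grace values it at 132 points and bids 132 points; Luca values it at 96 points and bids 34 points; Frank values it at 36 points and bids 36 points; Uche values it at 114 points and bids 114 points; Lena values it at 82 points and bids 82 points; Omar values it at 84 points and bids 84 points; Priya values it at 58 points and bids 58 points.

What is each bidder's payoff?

Ranking the bids: Grace 132 points > Uche 114 points > Omar 84 points > Lena 82 points > Priya 58 points > Frank 36 points > Luca 34 points.
Grace has the top bid and wins; the price is the second-highest bid, 114 points.
Grace's payoff = 132 points − 114 points = 18 points. All other bidders lose, so their payoff is 0.

Payoffs: Grace 18 points, Luca 0 points, Frank 0 points, Uche 0 points, Lena 0 points, Omar 0 points, Priya 0 points.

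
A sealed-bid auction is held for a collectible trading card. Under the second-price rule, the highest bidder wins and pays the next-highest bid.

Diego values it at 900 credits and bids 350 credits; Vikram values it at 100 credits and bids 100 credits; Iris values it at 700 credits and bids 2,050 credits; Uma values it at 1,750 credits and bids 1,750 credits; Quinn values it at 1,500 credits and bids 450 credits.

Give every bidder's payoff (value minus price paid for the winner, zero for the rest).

Ranking the bids: Iris 2,050 credits; Uma 1,750 credits; Quinn 450 credits; Diego 350 credits; Vikram 100 credits.
Iris has the top bid and wins; the price is the second-highest bid, 1,750 credits.
Iris's payoff = 700 credits − 1,750 credits = -1,050 credits. All other bidders lose, so their payoff is 0.

Diego 0 credits, Vikram 0 credits, Iris -1,050 credits, Uma 0 credits, Quinn 0 credits.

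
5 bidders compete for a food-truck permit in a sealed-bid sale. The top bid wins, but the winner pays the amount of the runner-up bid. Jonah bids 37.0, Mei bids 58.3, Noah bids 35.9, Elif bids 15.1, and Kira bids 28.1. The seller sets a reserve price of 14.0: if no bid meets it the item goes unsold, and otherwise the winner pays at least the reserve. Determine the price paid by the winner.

Price paid: 37.0.

Ranking the bids: Mei 58.3 > Jonah 37.0 > Noah 35.9 > Kira 28.1 > Elif 15.1.
Mei has the highest bid, so Mei wins.
The second-highest bid is 37.0, which exceeds the reserve, so that sets the price.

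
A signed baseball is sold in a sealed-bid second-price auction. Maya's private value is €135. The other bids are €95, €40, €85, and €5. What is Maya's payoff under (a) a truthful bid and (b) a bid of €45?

The highest competing bid is €95.
Bidding truthfully at €135: Maya has the top bid, wins, and pays the second-highest bid €95. Payoff = €135 − €95 = €40.
Bidding €45: the top bid is €95 (a rival), so Maya loses. Payoff = €0.

(a) €40  (b) €0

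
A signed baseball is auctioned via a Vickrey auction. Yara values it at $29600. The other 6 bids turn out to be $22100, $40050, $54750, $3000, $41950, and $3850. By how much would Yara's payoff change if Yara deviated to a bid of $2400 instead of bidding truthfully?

$0

The highest competing bid is $54750.
Bidding truthfully at $29600: the top bid is $54750 (a rival), so Yara loses. Payoff = $0.
Bidding $2400: the top bid is $54750 (a rival), so Yara loses. Payoff = $0.
Change = $0 − $0 = $0.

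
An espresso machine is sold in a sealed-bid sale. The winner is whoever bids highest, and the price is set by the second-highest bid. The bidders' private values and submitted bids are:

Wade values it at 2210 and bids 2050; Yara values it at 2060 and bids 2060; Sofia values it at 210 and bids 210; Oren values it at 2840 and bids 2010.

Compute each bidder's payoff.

Payoffs: Wade 0, Yara 10, Sofia 0, Oren 0.

Sorted high to low: Yara 2060 > Wade 2050 > Oren 2010 > Sofia 210.
Yara has the top bid and wins; the price is the second-highest bid, 2050.
Yara's payoff = 2060 − 2050 = 10. All other bidders lose, so their payoff is 0.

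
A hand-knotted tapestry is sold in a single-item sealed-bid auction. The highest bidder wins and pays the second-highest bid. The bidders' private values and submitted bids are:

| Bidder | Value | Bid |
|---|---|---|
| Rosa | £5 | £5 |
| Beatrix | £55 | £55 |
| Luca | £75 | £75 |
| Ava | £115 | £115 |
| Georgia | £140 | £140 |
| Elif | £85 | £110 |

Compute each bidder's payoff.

Payoffs: Rosa £0, Beatrix £0, Luca £0, Ava £0, Georgia £25, Elif £0.

Bids in descending order: Georgia £140 > Ava £115 > Elif £110 > Luca £75 > Beatrix £55 > Rosa £5.
Georgia has the top bid and wins; the price is the second-highest bid, £115.
Georgia's payoff = £140 − £115 = £25. All other bidders lose, so their payoff is 0.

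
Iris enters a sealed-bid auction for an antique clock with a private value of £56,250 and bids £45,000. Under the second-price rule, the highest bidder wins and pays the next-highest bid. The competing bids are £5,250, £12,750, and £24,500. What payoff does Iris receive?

£31,750

Highest competing bid: £24,500.
Iris's bid £45,000 is the highest overall, so Iris wins and pays the second-highest bid, £24,500.
Payoff = value − price = £56,250 − £24,500 = £31,750.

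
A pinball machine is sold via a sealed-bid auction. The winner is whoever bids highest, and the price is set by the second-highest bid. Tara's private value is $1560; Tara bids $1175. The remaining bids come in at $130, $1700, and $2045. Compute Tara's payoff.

Highest competing bid: $2045.
Tara's bid $1175 is not the highest, so Tara loses, pays nothing, and earns zero payoff.

Payoff = $0.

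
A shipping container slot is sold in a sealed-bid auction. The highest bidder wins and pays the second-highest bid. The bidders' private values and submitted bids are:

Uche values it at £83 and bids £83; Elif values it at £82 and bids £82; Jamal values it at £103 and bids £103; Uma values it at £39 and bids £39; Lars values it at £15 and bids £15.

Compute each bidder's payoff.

Bids in descending order: Jamal £103; Uche £83; Elif £82; Uma £39; Lars £15.
Jamal has the top bid and wins; the price is the second-highest bid, £83.
Jamal's payoff = £103 − £83 = £20. All other bidders lose, so their payoff is 0.

Payoffs: Uche £0, Elif £0, Jamal £20, Uma £0, Lars £0.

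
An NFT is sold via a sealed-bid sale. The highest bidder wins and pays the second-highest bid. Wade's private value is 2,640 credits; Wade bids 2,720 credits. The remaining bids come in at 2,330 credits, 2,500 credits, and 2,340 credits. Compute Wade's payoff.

Payoff = 140 credits.

Highest competing bid: 2,500 credits.
Wade's bid 2,720 credits is the highest overall, so Wade wins and pays the second-highest bid, 2,500 credits.
Payoff = value − price = 2,640 credits − 2,500 credits = 140 credits.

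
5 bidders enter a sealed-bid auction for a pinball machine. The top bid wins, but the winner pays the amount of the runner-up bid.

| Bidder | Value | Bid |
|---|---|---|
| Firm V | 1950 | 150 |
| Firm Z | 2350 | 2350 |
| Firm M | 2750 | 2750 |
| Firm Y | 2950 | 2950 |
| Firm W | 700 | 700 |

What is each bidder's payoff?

Ordered from highest: Firm Y 2950, then Firm M 2750, then Firm Z 2350, then Firm W 700, then Firm V 150.
Firm Y has the top bid and wins; the price is the second-highest bid, 2750.
Firm Y's payoff = 2950 − 2750 = 200. All other bidders lose, so their payoff is 0.

Firm V 0, Firm Z 0, Firm M 0, Firm Y 200, Firm W 0.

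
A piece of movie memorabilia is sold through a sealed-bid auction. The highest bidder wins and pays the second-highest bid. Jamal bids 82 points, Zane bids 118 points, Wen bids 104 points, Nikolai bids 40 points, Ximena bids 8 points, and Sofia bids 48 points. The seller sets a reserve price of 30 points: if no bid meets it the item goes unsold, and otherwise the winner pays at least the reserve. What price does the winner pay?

Sorted high to low: Zane 118 points; Wen 104 points; Jamal 82 points; Sofia 48 points; Nikolai 40 points; Ximena 8 points.
Zane has the highest bid, so Zane wins.
The second-highest bid is 104 points, which exceeds the reserve, so that sets the price.

Price paid: 104 points.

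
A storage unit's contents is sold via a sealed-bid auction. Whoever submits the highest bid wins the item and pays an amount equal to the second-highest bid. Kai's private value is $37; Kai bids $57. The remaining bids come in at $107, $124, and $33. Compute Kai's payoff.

Highest competing bid: $124.
Kai's bid $57 is not the highest, so Kai loses, pays nothing, and earns zero payoff.

Payoff = $0.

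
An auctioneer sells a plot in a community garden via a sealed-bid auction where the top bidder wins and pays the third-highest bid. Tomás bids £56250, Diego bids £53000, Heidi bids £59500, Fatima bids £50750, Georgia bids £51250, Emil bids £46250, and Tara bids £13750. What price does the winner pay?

Price paid: £53000.

Bids in descending order: Heidi £59500; Tomás £56250; Diego £53000; Georgia £51250; Fatima £50750; Emil £46250; Tara £13750.
Heidi is the highest bidder, so Heidi wins.
Under the third-price rule, the price is the third-highest bid: £53000.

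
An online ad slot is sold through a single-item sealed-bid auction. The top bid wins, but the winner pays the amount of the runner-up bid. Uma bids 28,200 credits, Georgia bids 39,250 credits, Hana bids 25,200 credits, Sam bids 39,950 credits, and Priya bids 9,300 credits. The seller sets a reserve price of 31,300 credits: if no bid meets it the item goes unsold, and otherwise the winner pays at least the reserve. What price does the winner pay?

39,250 credits

Bids in descending order: Sam 39,950 credits; Georgia 39,250 credits; Uma 28,200 credits; Hana 25,200 credits; Priya 9,300 credits.
Sam has the highest bid, so Sam wins.
The second-highest bid is 39,250 credits, which exceeds the reserve, so that sets the price.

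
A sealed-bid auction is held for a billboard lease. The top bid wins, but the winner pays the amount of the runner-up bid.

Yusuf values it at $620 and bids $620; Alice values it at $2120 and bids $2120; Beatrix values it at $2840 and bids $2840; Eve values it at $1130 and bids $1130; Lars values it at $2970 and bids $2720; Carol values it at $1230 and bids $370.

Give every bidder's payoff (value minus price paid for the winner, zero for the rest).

Ranking the bids: Beatrix $2840, then Lars $2720, then Alice $2120, then Eve $1130, then Yusuf $620, then Carol $370.
Beatrix has the top bid and wins; the price is the second-highest bid, $2720.
Beatrix's payoff = $2840 − $2720 = $120. All other bidders lose, so their payoff is 0.

Payoffs: Yusuf $0, Alice $0, Beatrix $120, Eve $0, Lars $0, Carol $0.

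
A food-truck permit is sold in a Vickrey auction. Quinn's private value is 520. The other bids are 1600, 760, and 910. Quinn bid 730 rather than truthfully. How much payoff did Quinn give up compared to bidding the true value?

The highest competing bid is 1600.
Bidding truthfully at 520: the top bid is 1600 (a rival), so Quinn loses. Payoff = 0.
Bidding 730: the top bid is 1600 (a rival), so Quinn loses. Payoff = 0.
Regret = truthful payoff − actual payoff = 0 − 0 = 0.

0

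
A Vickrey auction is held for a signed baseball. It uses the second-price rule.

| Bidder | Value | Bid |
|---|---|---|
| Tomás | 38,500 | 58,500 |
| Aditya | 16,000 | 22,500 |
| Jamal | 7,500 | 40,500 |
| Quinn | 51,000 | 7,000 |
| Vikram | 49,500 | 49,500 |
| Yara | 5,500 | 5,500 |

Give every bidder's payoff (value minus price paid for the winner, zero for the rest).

Bids in descending order: Tomás 58,500, then Vikram 49,500, then Jamal 40,500, then Aditya 22,500, then Quinn 7,000, then Yara 5,500.
Tomás has the top bid and wins; the price is the second-highest bid, 49,500.
Tomás's payoff = 38,500 − 49,500 = -11,000. All other bidders lose, so their payoff is 0.

Tomás -11,000, Aditya 0, Jamal 0, Quinn 0, Vikram 0, Yara 0.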